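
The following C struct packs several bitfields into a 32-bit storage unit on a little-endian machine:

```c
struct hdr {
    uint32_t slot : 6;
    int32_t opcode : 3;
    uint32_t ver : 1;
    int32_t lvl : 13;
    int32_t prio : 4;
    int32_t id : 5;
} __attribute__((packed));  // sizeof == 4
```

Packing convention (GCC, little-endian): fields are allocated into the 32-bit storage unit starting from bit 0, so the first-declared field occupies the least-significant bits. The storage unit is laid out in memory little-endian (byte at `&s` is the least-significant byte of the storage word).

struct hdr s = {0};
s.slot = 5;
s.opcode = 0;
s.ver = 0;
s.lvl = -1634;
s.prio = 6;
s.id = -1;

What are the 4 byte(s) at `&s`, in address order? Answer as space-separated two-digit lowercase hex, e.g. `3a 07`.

05 78 66 fb

slot:6 = 5 → 0x5 << 0 → word 0x00000005
opcode:3 = 0 → 0x0 << 6 → word 0x00000005
ver:1 = 0 → 0x0 << 9 → word 0x00000005
lvl:13 = -1634 → 0x199e << 10 → word 0x00667805
prio:4 = 6 → 0x6 << 23 → word 0x03667805
id:5 = -1 → 0x1f << 27 → word 0xfb667805
word = 0xfb667805 → little-endian bytes:
  [0]=0x05  [1]=0x78  [2]=0x66  [3]=0xfb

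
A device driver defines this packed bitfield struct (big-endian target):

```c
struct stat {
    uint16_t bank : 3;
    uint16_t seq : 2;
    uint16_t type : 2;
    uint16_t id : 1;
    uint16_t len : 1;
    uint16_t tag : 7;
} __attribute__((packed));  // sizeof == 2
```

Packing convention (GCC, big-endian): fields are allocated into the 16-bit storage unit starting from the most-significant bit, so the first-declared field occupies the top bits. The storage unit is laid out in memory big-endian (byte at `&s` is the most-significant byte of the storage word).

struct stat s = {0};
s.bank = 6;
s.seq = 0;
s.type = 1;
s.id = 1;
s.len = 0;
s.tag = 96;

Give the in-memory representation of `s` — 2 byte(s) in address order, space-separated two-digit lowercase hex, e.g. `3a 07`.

c3 60

bank (3b) val=6 bits=0x6 at bit 13: 0xc000
seq (2b) val=0 bits=0x0 at bit 11: 0xc000
type (2b) val=1 bits=0x1 at bit 9: 0xc200
id (1b) val=1 bits=0x1 at bit 8: 0xc300
len (1b) val=0 bits=0x0 at bit 7: 0xc300
tag (7b) val=96 bits=0x60 at bit 0: 0xc360
word = 0xc360 → big-endian bytes:
  [0]=0xc3  [1]=0x60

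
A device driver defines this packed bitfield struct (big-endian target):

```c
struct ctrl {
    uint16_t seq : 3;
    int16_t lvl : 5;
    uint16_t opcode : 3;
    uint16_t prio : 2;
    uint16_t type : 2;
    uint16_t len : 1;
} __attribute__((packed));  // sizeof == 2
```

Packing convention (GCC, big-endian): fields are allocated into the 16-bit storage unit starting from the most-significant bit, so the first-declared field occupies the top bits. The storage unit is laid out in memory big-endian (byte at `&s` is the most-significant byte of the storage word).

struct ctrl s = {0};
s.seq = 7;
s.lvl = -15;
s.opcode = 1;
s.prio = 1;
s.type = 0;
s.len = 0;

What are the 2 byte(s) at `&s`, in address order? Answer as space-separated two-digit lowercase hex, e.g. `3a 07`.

seq (3b) val=7 bits=0x7 at bit 13: 0xe000
lvl (5b) val=-15 bits=0x11 at bit 8: 0xf100
opcode (3b) val=1 bits=0x1 at bit 5: 0xf120
prio (2b) val=1 bits=0x1 at bit 3: 0xf128
type (2b) val=0 bits=0x0 at bit 1: 0xf128
len (1b) val=0 bits=0x0 at bit 0: 0xf128
word = 0xf128 → big-endian bytes:
  [0]=0xf1  [1]=0x28

f1 28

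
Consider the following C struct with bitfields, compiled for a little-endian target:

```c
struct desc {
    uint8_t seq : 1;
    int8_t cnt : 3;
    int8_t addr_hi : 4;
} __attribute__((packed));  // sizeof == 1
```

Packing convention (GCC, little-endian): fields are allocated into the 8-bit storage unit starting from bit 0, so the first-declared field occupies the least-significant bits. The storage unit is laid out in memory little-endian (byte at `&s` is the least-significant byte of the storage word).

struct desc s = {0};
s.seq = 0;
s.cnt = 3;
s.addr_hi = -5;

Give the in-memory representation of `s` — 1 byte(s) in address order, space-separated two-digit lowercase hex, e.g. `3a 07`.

seq (1b) val=0 bits=0x0 at bit 0: 0x00
cnt (3b) val=3 bits=0x3 at bit 1: 0x06
addr_hi (4b) val=-5 bits=0xb at bit 4: 0xb6
word = 0xb6 → little-endian bytes:
  [0]=0xb6

b6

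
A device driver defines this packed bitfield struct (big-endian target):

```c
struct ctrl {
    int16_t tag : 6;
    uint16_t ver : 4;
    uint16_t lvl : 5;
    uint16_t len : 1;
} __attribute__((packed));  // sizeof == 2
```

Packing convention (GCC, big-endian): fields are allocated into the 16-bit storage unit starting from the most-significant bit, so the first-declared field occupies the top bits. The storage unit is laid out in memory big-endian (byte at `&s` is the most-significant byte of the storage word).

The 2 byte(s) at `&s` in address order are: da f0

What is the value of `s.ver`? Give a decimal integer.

[0]=0xda [1]=0xf0 (big-endian) → word 0xdaf0
tag:6 @ bit 10 → (0xdaf0>>10)&0x3f = 0x36
ver:4 @ bit 6 → (0xdaf0>>6)&0xf = 0xb  ←
lvl:5 @ bit 1 → (0xdaf0>>1)&0x1f = 0x18
len:1 @ bit 0 → (0xdaf0>>0)&0x1 = 0x0

11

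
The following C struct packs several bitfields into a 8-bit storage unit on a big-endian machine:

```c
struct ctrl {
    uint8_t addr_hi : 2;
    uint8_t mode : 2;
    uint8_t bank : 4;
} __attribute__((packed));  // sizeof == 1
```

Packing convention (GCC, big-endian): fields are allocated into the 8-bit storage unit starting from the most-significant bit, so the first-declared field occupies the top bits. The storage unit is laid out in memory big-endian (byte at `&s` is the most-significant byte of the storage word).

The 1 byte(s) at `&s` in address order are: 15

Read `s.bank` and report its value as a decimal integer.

[0]=0x15 (big-endian) → word 0x15
addr_hi:2 @ bit 6 → (0x15>>6)&0x3 = 0x0
mode:2 @ bit 4 → (0x15>>4)&0x3 = 0x1
bank:4 @ bit 0 → (0x15>>0)&0xf = 0x5  ←

5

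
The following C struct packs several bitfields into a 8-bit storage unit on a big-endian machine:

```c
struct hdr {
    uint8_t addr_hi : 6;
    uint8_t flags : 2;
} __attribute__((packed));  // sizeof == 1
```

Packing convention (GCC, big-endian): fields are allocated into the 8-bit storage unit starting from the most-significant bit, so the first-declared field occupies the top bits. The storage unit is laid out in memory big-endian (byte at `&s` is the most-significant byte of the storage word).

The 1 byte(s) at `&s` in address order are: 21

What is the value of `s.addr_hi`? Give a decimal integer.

[0]=0x21 (big-endian) → word 0x21
addr_hi:6 @ bit 2 → (0x21>>2)&0x3f = 0x8  ←
flags:2 @ bit 0 → (0x21>>0)&0x3 = 0x1

8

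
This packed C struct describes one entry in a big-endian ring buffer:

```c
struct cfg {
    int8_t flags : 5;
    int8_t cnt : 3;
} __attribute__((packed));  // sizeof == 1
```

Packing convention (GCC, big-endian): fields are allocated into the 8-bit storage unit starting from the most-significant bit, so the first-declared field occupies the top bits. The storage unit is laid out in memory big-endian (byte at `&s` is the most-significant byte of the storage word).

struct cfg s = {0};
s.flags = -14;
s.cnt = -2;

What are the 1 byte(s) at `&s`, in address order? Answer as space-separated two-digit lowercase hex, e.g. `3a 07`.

96

[3+:5] flags=-14 & 0x1f = 0x12; word=0x90
[0+:3] cnt=-2 & 0x7 = 0x6; word=0x96
word = 0x96 → big-endian bytes:
  [0]=0x96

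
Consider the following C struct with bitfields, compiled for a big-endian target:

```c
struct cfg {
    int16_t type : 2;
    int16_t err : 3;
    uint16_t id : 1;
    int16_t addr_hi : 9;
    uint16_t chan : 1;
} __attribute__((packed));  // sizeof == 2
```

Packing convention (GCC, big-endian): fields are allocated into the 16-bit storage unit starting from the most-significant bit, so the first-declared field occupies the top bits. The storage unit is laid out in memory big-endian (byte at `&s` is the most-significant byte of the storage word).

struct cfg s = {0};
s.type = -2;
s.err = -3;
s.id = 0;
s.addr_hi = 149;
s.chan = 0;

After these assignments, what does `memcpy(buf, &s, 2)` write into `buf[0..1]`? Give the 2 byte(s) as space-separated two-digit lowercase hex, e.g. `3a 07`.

type (2b) val=-2 bits=0x2 at bit 14: 0x8000
err (3b) val=-3 bits=0x5 at bit 11: 0xa800
id (1b) val=0 bits=0x0 at bit 10: 0xa800
addr_hi (9b) val=149 bits=0x95 at bit 1: 0xa92a
chan (1b) val=0 bits=0x0 at bit 0: 0xa92a
word = 0xa92a → big-endian bytes:
  [0]=0xa9  [1]=0x2a

a9 2a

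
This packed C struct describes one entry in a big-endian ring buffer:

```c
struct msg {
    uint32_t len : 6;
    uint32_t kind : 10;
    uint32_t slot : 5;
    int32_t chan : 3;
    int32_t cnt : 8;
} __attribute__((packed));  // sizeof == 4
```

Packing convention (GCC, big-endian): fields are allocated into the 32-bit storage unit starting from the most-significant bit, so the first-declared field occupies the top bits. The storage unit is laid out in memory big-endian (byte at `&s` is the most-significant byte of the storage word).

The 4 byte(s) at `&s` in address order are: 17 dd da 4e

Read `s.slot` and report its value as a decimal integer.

[0]=0x17 [1]=0xdd [2]=0xda [3]=0x4e (big-endian) → word 0x17ddda4e
len:6 @ bit 26 → (0x17ddda4e>>26)&0x3f = 0x5
kind:10 @ bit 16 → (0x17ddda4e>>16)&0x3ff = 0x3dd
slot:5 @ bit 11 → (0x17ddda4e>>11)&0x1f = 0x1b  ←
chan:3 @ bit 8 → (0x17ddda4e>>8)&0x7 = 0x2
cnt:8 @ bit 0 → (0x17ddda4e>>0)&0xff = 0x4e

27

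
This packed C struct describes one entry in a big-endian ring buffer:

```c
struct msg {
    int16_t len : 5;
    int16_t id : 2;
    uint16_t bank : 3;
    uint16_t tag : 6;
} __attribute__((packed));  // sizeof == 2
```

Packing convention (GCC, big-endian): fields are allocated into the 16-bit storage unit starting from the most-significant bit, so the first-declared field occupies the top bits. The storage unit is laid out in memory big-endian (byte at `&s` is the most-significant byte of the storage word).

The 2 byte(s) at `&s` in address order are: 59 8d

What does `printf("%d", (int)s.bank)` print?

[0]=0x59 [1]=0x8d (big-endian) → word 0x598d
len:5 @ bit 11 → (0x598d>>11)&0x1f = 0xb
id:2 @ bit 9 → (0x598d>>9)&0x3 = 0x0
bank:3 @ bit 6 → (0x598d>>6)&0x7 = 0x6  ←
tag:6 @ bit 0 → (0x598d>>0)&0x3f = 0xd

6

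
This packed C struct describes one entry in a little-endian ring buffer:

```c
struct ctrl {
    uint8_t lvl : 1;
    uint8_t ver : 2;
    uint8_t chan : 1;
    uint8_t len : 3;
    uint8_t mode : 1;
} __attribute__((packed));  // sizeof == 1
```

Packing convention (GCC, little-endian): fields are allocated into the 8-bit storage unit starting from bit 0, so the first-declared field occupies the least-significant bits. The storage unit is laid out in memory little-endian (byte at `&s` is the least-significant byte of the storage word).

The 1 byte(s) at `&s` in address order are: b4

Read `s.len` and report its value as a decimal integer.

3

[0]=0xb4 (little-endian) → word 0xb4
lvl:1 @ bit 0 → (0xb4>>0)&0x1 = 0x0
ver:2 @ bit 1 → (0xb4>>1)&0x3 = 0x2
chan:1 @ bit 3 → (0xb4>>3)&0x1 = 0x0
len:3 @ bit 4 → (0xb4>>4)&0x7 = 0x3  ←
mode:1 @ bit 7 → (0xb4>>7)&0x1 = 0x1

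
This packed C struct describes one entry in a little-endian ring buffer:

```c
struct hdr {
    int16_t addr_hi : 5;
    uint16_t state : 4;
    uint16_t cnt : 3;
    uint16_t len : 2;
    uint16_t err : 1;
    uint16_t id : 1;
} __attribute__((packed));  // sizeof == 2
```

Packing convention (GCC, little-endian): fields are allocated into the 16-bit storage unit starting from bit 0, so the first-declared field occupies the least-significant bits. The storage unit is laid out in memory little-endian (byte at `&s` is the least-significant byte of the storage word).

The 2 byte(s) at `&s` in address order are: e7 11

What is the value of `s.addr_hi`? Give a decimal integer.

7

[0]=0xe7 [1]=0x11 (little-endian) → word 0x11e7
addr_hi [0+:5] = (word>>0) & 0x1f = 7  ←
state [5+:4] = (word>>5) & 0xf = 15
cnt [9+:3] = (word>>9) & 0x7 = 0
len [12+:2] = (word>>12) & 0x3 = 1
err [14+:1] = (word>>14) & 0x1 = 0
id [15+:1] = (word>>15) & 0x1 = 0
addr_hi signed 5b, MSB=0: value = 7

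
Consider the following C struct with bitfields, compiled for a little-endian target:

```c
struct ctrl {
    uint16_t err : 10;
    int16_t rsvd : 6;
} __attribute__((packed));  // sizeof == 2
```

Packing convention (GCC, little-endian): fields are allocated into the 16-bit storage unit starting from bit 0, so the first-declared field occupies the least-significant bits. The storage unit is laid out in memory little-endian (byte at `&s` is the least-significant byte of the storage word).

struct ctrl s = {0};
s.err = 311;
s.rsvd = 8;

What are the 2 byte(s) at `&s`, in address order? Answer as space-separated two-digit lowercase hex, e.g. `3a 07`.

err (10b) val=311 bits=0x137 at bit 0: 0x0137
rsvd (6b) val=8 bits=0x8 at bit 10: 0x2137
word = 0x2137 → little-endian bytes:
  [0]=0x37  [1]=0x21

37 21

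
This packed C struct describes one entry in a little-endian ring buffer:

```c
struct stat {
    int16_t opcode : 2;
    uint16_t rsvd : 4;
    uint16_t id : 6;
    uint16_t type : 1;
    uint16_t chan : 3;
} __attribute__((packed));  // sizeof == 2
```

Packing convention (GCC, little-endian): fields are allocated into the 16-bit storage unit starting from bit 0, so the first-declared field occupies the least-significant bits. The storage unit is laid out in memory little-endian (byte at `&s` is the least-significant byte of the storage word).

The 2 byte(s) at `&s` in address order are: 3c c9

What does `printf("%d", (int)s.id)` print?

36

[0]=0x3c [1]=0xc9 (little-endian) → word 0xc93c
opcode:2 @ bit 0 → (0xc93c>>0)&0x3 = 0x0
rsvd:4 @ bit 2 → (0xc93c>>2)&0xf = 0xf
id:6 @ bit 6 → (0xc93c>>6)&0x3f = 0x24  ←
type:1 @ bit 12 → (0xc93c>>12)&0x1 = 0x0
chan:3 @ bit 13 → (0xc93c>>13)&0x7 = 0x6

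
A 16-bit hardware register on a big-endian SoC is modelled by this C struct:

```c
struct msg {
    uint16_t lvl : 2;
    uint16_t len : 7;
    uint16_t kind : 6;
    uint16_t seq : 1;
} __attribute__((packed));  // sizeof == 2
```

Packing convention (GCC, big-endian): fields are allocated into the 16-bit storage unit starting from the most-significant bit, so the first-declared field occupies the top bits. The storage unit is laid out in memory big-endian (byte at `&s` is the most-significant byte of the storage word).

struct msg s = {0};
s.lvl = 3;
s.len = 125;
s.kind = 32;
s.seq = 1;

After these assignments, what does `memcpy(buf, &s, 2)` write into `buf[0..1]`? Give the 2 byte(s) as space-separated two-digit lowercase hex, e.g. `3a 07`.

lvl (2b) val=3 bits=0x3 at bit 14: 0xc000
len (7b) val=125 bits=0x7d at bit 7: 0xfe80
kind (6b) val=32 bits=0x20 at bit 1: 0xfec0
seq (1b) val=1 bits=0x1 at bit 0: 0xfec1
word = 0xfec1 → big-endian bytes:
  [0]=0xfe  [1]=0xc1

fe c1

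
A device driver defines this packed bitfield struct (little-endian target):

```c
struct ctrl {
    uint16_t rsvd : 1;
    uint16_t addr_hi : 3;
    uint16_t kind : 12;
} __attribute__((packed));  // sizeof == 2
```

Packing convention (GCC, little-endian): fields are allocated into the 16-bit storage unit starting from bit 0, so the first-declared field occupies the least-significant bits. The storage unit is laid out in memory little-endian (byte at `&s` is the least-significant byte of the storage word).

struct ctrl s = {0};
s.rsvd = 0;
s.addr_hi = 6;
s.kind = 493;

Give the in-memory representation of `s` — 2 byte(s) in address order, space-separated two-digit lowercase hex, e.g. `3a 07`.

dc 1e

rsvd (1b) val=0 bits=0x0 at bit 0: 0x0000
addr_hi (3b) val=6 bits=0x6 at bit 1: 0x000c
kind (12b) val=493 bits=0x1ed at bit 4: 0x1edc
word = 0x1edc → little-endian bytes:
  [0]=0xdc  [1]=0x1e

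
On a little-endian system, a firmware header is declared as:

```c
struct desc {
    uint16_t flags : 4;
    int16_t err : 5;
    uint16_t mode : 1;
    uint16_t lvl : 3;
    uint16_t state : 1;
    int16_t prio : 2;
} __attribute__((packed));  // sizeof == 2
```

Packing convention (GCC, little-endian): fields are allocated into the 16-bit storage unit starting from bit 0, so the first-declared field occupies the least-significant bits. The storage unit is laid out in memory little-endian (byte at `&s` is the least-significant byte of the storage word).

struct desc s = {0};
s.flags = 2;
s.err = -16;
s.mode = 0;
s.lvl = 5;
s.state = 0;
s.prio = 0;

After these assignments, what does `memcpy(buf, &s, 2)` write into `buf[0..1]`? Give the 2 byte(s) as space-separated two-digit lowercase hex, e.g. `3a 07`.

flags:4 = 2 → 0x2 << 0 → word 0x0002
err:5 = -16 → 0x10 << 4 → word 0x0102
mode:1 = 0 → 0x0 << 9 → word 0x0102
lvl:3 = 5 → 0x5 << 10 → word 0x1502
state:1 = 0 → 0x0 << 13 → word 0x1502
prio:2 = 0 → 0x0 << 14 → word 0x1502
word = 0x1502 → little-endian bytes:
  [0]=0x02  [1]=0x15

02 15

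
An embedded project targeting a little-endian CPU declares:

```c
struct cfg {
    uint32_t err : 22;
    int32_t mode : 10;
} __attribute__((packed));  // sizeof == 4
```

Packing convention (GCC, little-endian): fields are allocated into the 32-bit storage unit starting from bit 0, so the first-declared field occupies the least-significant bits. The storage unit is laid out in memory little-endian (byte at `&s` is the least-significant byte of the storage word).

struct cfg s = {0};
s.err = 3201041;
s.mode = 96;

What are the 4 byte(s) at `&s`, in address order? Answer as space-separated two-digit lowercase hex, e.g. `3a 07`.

[0+:22] err=3201041 & 0x3fffff = 0x30d811; word=0x0030d811
[22+:10] mode=96 & 0x3ff = 0x60; word=0x1830d811
word = 0x1830d811 → little-endian bytes:
  [0]=0x11  [1]=0xd8  [2]=0x30  [3]=0x18

11 d8 30 18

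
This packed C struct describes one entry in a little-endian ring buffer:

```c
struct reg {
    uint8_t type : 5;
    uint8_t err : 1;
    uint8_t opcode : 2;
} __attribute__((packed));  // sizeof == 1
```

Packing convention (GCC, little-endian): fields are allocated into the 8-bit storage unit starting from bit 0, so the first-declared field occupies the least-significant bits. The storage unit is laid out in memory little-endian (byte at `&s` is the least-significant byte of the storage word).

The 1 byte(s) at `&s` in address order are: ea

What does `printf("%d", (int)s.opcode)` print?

[0]=0xea (little-endian) → word 0xea
type:5 @ bit 0 → (0xea>>0)&0x1f = 0xa
err:1 @ bit 5 → (0xea>>5)&0x1 = 0x1
opcode:2 @ bit 6 → (0xea>>6)&0x3 = 0x3  ←

3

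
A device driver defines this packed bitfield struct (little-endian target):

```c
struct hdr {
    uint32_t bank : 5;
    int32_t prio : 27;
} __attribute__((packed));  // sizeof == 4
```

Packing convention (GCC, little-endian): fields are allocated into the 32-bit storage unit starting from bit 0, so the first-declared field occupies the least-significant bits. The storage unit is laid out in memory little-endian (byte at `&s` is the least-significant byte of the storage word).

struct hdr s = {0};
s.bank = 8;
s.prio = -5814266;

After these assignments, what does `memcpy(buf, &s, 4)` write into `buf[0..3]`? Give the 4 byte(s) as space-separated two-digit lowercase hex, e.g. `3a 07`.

c8 00 e9 f4

[0+:5] bank=8 & 0x1f = 0x8; word=0x00000008
[5+:27] prio=-5814266 & 0x7ffffff = 0x7a74806; word=0xf4e900c8
word = 0xf4e900c8 → little-endian bytes:
  [0]=0xc8  [1]=0x00  [2]=0xe9  [3]=0xf4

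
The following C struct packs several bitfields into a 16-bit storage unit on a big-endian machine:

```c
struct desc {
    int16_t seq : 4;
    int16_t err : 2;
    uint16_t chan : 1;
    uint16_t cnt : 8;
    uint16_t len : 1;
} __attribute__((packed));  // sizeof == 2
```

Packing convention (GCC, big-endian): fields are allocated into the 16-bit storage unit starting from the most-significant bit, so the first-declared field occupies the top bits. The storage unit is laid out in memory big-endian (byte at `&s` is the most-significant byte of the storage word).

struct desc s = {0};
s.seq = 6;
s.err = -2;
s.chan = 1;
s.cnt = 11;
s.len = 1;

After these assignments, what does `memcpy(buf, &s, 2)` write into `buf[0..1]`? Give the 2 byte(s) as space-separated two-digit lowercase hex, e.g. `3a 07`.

seq (4b) val=6 bits=0x6 at bit 12: 0x6000
err (2b) val=-2 bits=0x2 at bit 10: 0x6800
chan (1b) val=1 bits=0x1 at bit 9: 0x6a00
cnt (8b) val=11 bits=0xb at bit 1: 0x6a16
len (1b) val=1 bits=0x1 at bit 0: 0x6a17
word = 0x6a17 → big-endian bytes:
  [0]=0x6a  [1]=0x17

6a 17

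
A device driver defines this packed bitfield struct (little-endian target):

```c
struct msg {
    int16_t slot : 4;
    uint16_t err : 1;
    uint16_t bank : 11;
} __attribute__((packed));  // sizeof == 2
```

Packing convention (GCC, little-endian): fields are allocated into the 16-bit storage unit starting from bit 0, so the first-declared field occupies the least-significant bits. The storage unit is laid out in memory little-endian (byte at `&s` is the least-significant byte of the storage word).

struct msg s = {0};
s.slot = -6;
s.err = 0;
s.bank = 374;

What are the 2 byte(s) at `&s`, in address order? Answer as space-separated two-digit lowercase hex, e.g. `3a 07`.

ca 2e

slot:4 = -6 → 0xa << 0 → word 0x000a
err:1 = 0 → 0x0 << 4 → word 0x000a
bank:11 = 374 → 0x176 << 5 → word 0x2eca
word = 0x2eca → little-endian bytes:
  [0]=0xca  [1]=0x2e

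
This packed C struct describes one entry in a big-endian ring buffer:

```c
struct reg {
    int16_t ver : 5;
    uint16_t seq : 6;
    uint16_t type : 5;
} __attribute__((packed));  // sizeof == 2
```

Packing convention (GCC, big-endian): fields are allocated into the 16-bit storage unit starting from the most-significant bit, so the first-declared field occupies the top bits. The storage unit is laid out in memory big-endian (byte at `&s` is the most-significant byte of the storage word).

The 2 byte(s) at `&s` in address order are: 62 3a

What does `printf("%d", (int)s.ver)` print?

12

[0]=0x62 [1]=0x3a (big-endian) → word 0x623a
ver:5 @ bit 11 → (0x623a>>11)&0x1f = 0xc  ←
seq:6 @ bit 5 → (0x623a>>5)&0x3f = 0x11
type:5 @ bit 0 → (0x623a>>0)&0x1f = 0x1a
ver signed 5b, MSB=0: value = 12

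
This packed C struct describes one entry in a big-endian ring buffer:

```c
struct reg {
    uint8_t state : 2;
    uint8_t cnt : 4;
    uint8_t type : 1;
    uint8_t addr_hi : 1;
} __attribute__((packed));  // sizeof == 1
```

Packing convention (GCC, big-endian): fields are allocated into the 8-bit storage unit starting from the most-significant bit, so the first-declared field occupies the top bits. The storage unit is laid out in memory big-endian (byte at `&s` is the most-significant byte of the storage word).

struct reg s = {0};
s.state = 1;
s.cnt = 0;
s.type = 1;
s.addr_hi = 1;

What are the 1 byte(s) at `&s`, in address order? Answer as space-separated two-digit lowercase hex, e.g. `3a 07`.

43

state:2 = 1 → 0x1 << 6 → word 0x40
cnt:4 = 0 → 0x0 << 2 → word 0x40
type:1 = 1 → 0x1 << 1 → word 0x42
addr_hi:1 = 1 → 0x1 << 0 → word 0x43
word = 0x43 → big-endian bytes:
  [0]=0x43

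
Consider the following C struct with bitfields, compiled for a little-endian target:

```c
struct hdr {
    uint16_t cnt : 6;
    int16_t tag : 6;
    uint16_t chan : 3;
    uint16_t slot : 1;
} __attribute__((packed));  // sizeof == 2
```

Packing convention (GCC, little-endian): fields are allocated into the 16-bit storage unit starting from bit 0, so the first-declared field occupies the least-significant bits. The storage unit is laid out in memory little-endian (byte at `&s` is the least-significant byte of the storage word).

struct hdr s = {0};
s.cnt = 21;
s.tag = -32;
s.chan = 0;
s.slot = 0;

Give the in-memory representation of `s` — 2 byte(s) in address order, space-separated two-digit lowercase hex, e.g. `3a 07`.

cnt:6 = 21 → 0x15 << 0 → word 0x0015
tag:6 = -32 → 0x20 << 6 → word 0x0815
chan:3 = 0 → 0x0 << 12 → word 0x0815
slot:1 = 0 → 0x0 << 15 → word 0x0815
word = 0x0815 → little-endian bytes:
  [0]=0x15  [1]=0x08

15 08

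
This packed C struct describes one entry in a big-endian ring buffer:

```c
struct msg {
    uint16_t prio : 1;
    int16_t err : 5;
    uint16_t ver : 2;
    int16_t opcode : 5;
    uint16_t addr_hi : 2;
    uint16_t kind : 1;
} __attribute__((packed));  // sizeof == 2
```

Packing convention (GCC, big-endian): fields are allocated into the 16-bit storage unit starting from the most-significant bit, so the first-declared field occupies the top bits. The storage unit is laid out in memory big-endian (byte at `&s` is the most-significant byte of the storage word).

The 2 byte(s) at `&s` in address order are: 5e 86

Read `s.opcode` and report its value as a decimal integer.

[0]=0x5e [1]=0x86 (big-endian) → word 0x5e86
prio:1 @ bit 15 → (0x5e86>>15)&0x1 = 0x0
err:5 @ bit 10 → (0x5e86>>10)&0x1f = 0x17
ver:2 @ bit 8 → (0x5e86>>8)&0x3 = 0x2
opcode:5 @ bit 3 → (0x5e86>>3)&0x1f = 0x10  ←
addr_hi:2 @ bit 1 → (0x5e86>>1)&0x3 = 0x3
kind:1 @ bit 0 → (0x5e86>>0)&0x1 = 0x0
opcode signed 5b, MSB=1: 16 - 32 = -16

-16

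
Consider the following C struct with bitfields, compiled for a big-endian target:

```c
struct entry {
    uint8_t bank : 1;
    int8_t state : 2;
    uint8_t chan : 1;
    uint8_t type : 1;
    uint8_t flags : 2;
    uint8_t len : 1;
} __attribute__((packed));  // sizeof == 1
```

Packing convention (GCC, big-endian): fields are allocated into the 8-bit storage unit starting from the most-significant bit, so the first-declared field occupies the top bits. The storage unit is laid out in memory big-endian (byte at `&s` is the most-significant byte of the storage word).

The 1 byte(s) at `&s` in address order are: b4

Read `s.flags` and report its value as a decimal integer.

2

[0]=0xb4 (big-endian) → word 0xb4
bank [7+:1] = (word>>7) & 0x1 = 1
state [5+:2] = (word>>5) & 0x3 = 1
chan [4+:1] = (word>>4) & 0x1 = 1
type [3+:1] = (word>>3) & 0x1 = 0
flags [1+:2] = (word>>1) & 0x3 = 2  ←
len [0+:1] = (word>>0) & 0x1 = 0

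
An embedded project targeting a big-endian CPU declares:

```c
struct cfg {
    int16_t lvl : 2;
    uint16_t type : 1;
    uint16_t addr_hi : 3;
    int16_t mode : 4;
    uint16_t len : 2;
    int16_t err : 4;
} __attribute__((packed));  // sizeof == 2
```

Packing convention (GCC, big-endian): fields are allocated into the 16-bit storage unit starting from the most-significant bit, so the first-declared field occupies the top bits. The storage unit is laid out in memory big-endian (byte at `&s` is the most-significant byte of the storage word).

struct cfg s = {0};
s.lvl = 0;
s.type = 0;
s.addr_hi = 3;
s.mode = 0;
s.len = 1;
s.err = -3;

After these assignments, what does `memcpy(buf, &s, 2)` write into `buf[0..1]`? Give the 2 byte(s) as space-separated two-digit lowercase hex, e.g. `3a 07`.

0c 1d

lvl (2b) val=0 bits=0x0 at bit 14: 0x0000
type (1b) val=0 bits=0x0 at bit 13: 0x0000
addr_hi (3b) val=3 bits=0x3 at bit 10: 0x0c00
mode (4b) val=0 bits=0x0 at bit 6: 0x0c00
len (2b) val=1 bits=0x1 at bit 4: 0x0c10
err (4b) val=-3 bits=0xd at bit 0: 0x0c1d
word = 0x0c1d → big-endian bytes:
  [0]=0x0c  [1]=0x1d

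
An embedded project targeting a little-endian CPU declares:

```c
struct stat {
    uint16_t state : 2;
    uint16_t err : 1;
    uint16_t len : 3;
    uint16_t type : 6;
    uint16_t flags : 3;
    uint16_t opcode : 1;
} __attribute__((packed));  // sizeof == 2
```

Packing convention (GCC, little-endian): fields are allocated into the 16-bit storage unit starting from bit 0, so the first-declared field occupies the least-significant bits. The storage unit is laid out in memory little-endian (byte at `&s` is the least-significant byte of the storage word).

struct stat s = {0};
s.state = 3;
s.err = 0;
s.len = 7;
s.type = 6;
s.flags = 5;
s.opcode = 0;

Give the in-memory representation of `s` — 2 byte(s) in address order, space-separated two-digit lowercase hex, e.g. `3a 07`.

bb 51

[0+:2] state=3 & 0x3 = 0x3; word=0x0003
[2+:1] err=0 & 0x1 = 0x0; word=0x0003
[3+:3] len=7 & 0x7 = 0x7; word=0x003b
[6+:6] type=6 & 0x3f = 0x6; word=0x01bb
[12+:3] flags=5 & 0x7 = 0x5; word=0x51bb
[15+:1] opcode=0 & 0x1 = 0x0; word=0x51bb
word = 0x51bb → little-endian bytes:
  [0]=0xbb  [1]=0x51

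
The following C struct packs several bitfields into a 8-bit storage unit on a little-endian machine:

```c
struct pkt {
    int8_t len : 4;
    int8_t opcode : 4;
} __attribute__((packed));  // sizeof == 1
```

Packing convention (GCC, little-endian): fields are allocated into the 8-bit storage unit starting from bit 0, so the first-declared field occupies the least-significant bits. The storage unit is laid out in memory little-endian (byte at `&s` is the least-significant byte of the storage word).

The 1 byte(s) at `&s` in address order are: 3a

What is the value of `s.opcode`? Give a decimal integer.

3

[0]=0x3a (little-endian) → word 0x3a
len [0+:4] = (word>>0) & 0xf = 10
opcode [4+:4] = (word>>4) & 0xf = 3  ←
opcode signed 4b, MSB=0: value = 3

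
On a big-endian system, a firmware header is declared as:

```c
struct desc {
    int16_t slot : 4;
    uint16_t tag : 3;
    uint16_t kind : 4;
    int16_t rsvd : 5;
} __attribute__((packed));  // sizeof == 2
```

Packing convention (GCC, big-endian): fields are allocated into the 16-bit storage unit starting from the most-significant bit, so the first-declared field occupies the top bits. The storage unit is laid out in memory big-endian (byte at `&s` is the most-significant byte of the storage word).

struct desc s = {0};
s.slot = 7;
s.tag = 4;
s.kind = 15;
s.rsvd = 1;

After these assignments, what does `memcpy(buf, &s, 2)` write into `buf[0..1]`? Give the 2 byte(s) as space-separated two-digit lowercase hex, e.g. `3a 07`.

79 e1

slot (4b) val=7 bits=0x7 at bit 12: 0x7000
tag (3b) val=4 bits=0x4 at bit 9: 0x7800
kind (4b) val=15 bits=0xf at bit 5: 0x79e0
rsvd (5b) val=1 bits=0x1 at bit 0: 0x79e1
word = 0x79e1 → big-endian bytes:
  [0]=0x79  [1]=0xe1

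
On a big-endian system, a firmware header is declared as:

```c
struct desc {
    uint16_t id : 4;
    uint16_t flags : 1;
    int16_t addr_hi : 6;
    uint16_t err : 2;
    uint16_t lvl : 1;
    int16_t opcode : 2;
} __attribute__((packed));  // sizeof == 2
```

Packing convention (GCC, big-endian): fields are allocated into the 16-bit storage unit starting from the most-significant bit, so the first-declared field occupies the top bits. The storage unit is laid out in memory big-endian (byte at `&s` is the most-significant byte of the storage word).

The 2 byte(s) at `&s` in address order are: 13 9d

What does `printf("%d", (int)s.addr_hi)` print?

28

[0]=0x13 [1]=0x9d (big-endian) → word 0x139d
id:4 @ bit 12 → (0x139d>>12)&0xf = 0x1
flags:1 @ bit 11 → (0x139d>>11)&0x1 = 0x0
addr_hi:6 @ bit 5 → (0x139d>>5)&0x3f = 0x1c  ←
err:2 @ bit 3 → (0x139d>>3)&0x3 = 0x3
lvl:1 @ bit 2 → (0x139d>>2)&0x1 = 0x1
opcode:2 @ bit 0 → (0x139d>>0)&0x3 = 0x1
addr_hi signed 6b, MSB=0: value = 28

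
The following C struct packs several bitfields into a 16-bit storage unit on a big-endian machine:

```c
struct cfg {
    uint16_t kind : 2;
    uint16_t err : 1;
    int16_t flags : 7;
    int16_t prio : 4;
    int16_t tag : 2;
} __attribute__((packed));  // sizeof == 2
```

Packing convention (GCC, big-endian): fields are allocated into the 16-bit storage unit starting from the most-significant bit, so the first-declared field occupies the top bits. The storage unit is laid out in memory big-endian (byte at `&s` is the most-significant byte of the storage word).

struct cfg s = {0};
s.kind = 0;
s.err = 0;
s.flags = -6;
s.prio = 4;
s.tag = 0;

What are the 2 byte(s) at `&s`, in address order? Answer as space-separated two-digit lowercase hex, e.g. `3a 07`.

kind:2 = 0 → 0x0 << 14 → word 0x0000
err:1 = 0 → 0x0 << 13 → word 0x0000
flags:7 = -6 → 0x7a << 6 → word 0x1e80
prio:4 = 4 → 0x4 << 2 → word 0x1e90
tag:2 = 0 → 0x0 << 0 → word 0x1e90
word = 0x1e90 → big-endian bytes:
  [0]=0x1e  [1]=0x90

1e 90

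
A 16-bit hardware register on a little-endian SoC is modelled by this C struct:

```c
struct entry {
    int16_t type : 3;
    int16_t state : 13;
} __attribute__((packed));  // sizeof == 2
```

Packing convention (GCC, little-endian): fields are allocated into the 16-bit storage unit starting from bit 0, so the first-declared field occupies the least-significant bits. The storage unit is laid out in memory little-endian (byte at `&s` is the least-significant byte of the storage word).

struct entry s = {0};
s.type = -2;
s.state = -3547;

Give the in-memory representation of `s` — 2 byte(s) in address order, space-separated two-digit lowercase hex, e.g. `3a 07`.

[0+:3] type=-2 & 0x7 = 0x6; word=0x0006
[3+:13] state=-3547 & 0x1fff = 0x1225; word=0x912e
word = 0x912e → little-endian bytes:
  [0]=0x2e  [1]=0x91

2e 91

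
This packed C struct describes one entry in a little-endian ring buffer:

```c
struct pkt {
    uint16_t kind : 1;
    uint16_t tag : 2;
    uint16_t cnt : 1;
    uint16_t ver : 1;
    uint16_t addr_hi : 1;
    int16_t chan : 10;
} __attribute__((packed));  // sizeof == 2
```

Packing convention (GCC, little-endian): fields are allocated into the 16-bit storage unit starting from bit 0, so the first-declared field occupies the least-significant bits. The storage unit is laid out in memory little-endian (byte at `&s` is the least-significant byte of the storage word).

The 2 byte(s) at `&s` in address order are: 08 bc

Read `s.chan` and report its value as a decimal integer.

[0]=0x08 [1]=0xbc (little-endian) → word 0xbc08
kind:1 @ bit 0 → (0xbc08>>0)&0x1 = 0x0
tag:2 @ bit 1 → (0xbc08>>1)&0x3 = 0x0
cnt:1 @ bit 3 → (0xbc08>>3)&0x1 = 0x1
ver:1 @ bit 4 → (0xbc08>>4)&0x1 = 0x0
addr_hi:1 @ bit 5 → (0xbc08>>5)&0x1 = 0x0
chan:10 @ bit 6 → (0xbc08>>6)&0x3ff = 0x2f0  ←
chan signed 10b, MSB=1: 752 - 1024 = -272

-272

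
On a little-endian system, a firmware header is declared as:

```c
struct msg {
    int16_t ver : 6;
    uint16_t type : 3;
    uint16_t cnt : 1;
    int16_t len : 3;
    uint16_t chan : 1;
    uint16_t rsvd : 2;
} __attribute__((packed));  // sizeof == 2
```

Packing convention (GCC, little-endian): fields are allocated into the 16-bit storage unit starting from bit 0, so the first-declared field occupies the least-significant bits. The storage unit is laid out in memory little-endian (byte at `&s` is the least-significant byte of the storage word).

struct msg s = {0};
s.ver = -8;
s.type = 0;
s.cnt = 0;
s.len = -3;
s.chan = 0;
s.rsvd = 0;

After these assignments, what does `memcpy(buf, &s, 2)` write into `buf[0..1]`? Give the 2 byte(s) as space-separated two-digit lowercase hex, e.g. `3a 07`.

ver:6 = -8 → 0x38 << 0 → word 0x0038
type:3 = 0 → 0x0 << 6 → word 0x0038
cnt:1 = 0 → 0x0 << 9 → word 0x0038
len:3 = -3 → 0x5 << 10 → word 0x1438
chan:1 = 0 → 0x0 << 13 → word 0x1438
rsvd:2 = 0 → 0x0 << 14 → word 0x1438
word = 0x1438 → little-endian bytes:
  [0]=0x38  [1]=0x14

38 14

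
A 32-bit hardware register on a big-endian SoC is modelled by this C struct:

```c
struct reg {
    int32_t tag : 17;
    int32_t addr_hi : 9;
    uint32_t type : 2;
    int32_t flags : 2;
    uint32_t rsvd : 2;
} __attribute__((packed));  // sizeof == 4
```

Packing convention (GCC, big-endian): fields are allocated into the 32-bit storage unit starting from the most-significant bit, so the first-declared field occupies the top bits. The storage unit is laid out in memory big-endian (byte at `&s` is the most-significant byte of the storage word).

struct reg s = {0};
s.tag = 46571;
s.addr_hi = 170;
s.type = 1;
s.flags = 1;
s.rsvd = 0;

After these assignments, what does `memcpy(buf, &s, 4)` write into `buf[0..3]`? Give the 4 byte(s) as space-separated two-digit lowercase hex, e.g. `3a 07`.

5a f5 aa 94

[15+:17] tag=46571 & 0x1ffff = 0xb5eb; word=0x5af58000
[6+:9] addr_hi=170 & 0x1ff = 0xaa; word=0x5af5aa80
[4+:2] type=1 & 0x3 = 0x1; word=0x5af5aa90
[2+:2] flags=1 & 0x3 = 0x1; word=0x5af5aa94
[0+:2] rsvd=0 & 0x3 = 0x0; word=0x5af5aa94
word = 0x5af5aa94 → big-endian bytes:
  [0]=0x5a  [1]=0xf5  [2]=0xaa  [3]=0x94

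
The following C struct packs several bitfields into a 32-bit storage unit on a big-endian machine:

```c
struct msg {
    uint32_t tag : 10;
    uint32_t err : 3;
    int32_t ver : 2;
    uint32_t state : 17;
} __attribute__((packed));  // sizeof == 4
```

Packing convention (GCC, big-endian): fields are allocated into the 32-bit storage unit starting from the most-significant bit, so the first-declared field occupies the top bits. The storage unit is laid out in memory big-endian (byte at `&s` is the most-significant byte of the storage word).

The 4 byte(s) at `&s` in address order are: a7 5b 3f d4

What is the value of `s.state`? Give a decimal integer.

[0]=0xa7 [1]=0x5b [2]=0x3f [3]=0xd4 (big-endian) → word 0xa75b3fd4
tag:10 @ bit 22 → (0xa75b3fd4>>22)&0x3ff = 0x29d
err:3 @ bit 19 → (0xa75b3fd4>>19)&0x7 = 0x3
ver:2 @ bit 17 → (0xa75b3fd4>>17)&0x3 = 0x1
state:17 @ bit 0 → (0xa75b3fd4>>0)&0x1ffff = 0x13fd4  ←

81876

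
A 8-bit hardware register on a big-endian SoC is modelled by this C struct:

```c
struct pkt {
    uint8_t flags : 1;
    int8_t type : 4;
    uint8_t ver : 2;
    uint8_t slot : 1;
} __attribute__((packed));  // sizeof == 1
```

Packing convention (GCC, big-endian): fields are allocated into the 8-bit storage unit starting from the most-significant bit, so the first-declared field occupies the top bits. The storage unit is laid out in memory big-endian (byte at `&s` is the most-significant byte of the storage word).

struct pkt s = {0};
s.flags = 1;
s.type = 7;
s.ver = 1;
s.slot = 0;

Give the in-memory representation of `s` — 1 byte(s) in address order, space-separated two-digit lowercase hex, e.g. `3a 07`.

ba

flags:1 = 1 → 0x1 << 7 → word 0x80
type:4 = 7 → 0x7 << 3 → word 0xb8
ver:2 = 1 → 0x1 << 1 → word 0xba
slot:1 = 0 → 0x0 << 0 → word 0xba
word = 0xba → big-endian bytes:
  [0]=0xba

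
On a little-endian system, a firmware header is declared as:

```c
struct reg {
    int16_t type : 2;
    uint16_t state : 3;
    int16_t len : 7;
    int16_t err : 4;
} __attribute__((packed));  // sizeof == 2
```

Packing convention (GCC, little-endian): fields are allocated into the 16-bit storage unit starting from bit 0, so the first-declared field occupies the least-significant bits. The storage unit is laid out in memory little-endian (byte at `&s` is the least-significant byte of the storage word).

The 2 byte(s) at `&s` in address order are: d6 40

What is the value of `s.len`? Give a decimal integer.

[0]=0xd6 [1]=0x40 (little-endian) → word 0x40d6
type [0+:2] = (word>>0) & 0x3 = 2
state [2+:3] = (word>>2) & 0x7 = 5
len [5+:7] = (word>>5) & 0x7f = 6  ←
err [12+:4] = (word>>12) & 0xf = 4
len signed 7b, MSB=0: value = 6

6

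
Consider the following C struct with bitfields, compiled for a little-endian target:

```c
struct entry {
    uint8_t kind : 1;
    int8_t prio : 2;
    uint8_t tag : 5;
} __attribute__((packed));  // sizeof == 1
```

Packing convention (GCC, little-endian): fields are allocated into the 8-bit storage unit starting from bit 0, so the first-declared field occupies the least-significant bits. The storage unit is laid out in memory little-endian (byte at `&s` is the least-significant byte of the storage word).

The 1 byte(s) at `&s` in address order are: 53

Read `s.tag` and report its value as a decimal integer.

10

[0]=0x53 (little-endian) → word 0x53
kind [0+:1] = (word>>0) & 0x1 = 1
prio [1+:2] = (word>>1) & 0x3 = 1
tag [3+:5] = (word>>3) & 0x1f = 10  ←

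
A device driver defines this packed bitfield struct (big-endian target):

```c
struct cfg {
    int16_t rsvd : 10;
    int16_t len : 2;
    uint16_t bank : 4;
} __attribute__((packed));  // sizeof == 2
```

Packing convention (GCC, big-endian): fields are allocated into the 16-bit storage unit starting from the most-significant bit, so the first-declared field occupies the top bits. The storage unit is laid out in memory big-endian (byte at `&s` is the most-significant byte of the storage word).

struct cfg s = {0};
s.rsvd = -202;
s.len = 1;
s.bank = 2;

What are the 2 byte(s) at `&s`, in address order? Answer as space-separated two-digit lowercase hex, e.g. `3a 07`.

cd 92

rsvd (10b) val=-202 bits=0x336 at bit 6: 0xcd80
len (2b) val=1 bits=0x1 at bit 4: 0xcd90
bank (4b) val=2 bits=0x2 at bit 0: 0xcd92
word = 0xcd92 → big-endian bytes:
  [0]=0xcd  [1]=0x92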